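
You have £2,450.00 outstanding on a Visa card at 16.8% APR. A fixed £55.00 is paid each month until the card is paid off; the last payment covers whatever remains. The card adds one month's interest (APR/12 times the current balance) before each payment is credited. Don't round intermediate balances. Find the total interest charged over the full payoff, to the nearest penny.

Monthly rate r = 16.8%/12 = 1.4% = 0.014.
Payoff takes n = ⌈−ln(1 − rB₀/P)/ln(1+r)⌉ = ⌈70.287⌉ = 71 payments; the last is £15.89.
Total paid = 70·£55.00 + £15.89 = £3,865.89.
Total interest = total paid − principal = £3,865.89 − £2,450.00 = £1,415.89.

£1,415.89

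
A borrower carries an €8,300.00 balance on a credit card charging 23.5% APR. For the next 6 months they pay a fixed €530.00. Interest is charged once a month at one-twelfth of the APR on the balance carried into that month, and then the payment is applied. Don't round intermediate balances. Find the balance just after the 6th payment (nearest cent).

Monthly rate r = 23.5%/12 = 1.95833% = 0.0195833.
Each month: B ← B·(1+r) − €530.00.
Month 1: interest €162.54; balance after payment €7,932.54.
Month 2: interest €155.35; balance after payment €7,557.89.
Month 3: interest €148.01; balance after payment €7,175.90.
Month 4: interest €140.53; balance after payment €6,786.42.
Month 5: interest €132.90; balance after payment €6,389.32.
Month 6: interest €125.12; balance after payment €5,984.45.

€5,984.45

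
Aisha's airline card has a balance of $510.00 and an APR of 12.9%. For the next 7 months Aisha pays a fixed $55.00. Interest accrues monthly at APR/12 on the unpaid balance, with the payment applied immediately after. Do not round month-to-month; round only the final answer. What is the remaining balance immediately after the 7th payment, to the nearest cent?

$152.00

Monthly rate r = 12.9%/12 = 1.075% = 0.01075.
Each month: B ← B·(1+r) − $55.00.
Month 1: interest $5.48; balance after payment $460.48.
Month 2: interest $4.95; balance after payment $410.43.
Month 3: interest $4.41; balance after payment $359.84.
Month 4: interest $3.87; balance after payment $308.71.
Month 5: interest $3.32; balance after payment $257.03.
Month 6: interest $2.76; balance after payment $204.79.
Month 7: interest $2.20; balance after payment $152.00.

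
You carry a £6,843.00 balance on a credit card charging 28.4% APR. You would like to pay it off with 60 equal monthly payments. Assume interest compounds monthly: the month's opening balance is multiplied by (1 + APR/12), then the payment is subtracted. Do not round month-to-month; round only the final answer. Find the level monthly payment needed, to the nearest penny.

£214.72

Monthly rate r = 28.4%/12 = 2.36667% = 0.0236667.
Level-payment amortization: P = B₀·r / (1 − (1+r)^(−n)) = 6843.00·0.0236667 / (1 − 1.02367^(−60)).
Denominator 1 − (1+r)^(−60) = 0.754254091.
P = 161.951 / 0.754254091 ≈ 214.72.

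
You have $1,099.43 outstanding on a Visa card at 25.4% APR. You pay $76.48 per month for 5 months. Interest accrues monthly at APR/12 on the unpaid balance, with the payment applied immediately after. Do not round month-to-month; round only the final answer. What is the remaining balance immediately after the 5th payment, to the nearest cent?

Monthly rate r = 25.4%/12 = 2.11667% = 0.0211667.
Each month: B ← B·(1+r) − $76.48.
Month 1: interest $23.27; balance after payment $1,046.22.
Month 2: interest $22.15; balance after payment $991.89.
Month 3: interest $20.99; balance after payment $936.40.
Month 4: interest $19.82; balance after payment $879.74.
Month 5: interest $18.62; balance after payment $821.88.

$821.88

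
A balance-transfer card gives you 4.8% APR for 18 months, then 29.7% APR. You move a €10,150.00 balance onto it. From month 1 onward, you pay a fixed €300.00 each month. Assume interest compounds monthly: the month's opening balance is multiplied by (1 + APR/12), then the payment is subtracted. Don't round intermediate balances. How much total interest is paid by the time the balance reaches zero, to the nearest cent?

€2,338.99

Promo months 1–18 at r₀ = 4.8%/12 = 0.004; months 19+ at r₁ = 29.7%/12 = 0.02475.
After month 18: iterate B ← B·(1+r₀) − €300.00 for 18 months → €5,318.61.
Then at r₁ with €300.00/mo: n₂ = −ln(1 − r₁·B/P)/ln(1+r₁) ≈ 23.63 → 24 more payments.
Total paid = 41·€300.00 + €188.99 = €12,488.99; interest = €12,488.99 − €10,150.00 = €2,338.99.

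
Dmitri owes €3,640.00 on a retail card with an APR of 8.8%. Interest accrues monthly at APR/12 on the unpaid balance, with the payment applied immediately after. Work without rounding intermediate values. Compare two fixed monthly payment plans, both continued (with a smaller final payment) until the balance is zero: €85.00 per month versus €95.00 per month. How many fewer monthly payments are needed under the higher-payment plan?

Monthly rate r = 8.8%/12 = 0.733333% = 0.00733333.
At €85.00/mo: n = ⌈−ln(1 − rB₀/P)/ln(1+r)⌉ = 52 payments (last €50.09); total interest = total paid − €3,640.00 = €745.09.
At €95.00/mo: 46 payments (last €14.00); total interest €649.00.
Payments saved = 52 − 46 = 6.

6 fewer payments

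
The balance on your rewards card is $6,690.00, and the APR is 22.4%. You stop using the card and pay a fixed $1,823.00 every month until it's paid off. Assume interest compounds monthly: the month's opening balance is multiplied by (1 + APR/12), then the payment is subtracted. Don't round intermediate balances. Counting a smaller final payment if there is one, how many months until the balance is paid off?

4 payments

Monthly rate r = 22.4%/12 = 1.86667% = 0.0186667.
Recurrence: B ← B·(1+r) − $1,823.00.
Month 1: interest $124.88; balance after payment $4,991.88.
Month 2: interest $93.18; balance after payment $3,262.06.
Month 3: interest $60.89; balance after payment $1,499.95.
Month 4: interest $28.00; balance after payment $0.00.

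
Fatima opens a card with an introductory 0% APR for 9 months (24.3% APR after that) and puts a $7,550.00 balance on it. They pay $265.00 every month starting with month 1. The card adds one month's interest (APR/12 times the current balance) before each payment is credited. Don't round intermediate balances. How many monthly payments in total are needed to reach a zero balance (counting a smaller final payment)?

35 months

Promo months 1–9 at r₀ = 0%/12 = 0; months 10+ at r₁ = 24.3%/12 = 0.02025.
After month 9 (no interest yet): B = $7,550.00 − 9·$265.00 = $5,165.00.
Then at r₁ with $265.00/mo: n₂ = −ln(1 − r₁·B/P)/ln(1+r₁) ≈ 25.04 → 26 more payments.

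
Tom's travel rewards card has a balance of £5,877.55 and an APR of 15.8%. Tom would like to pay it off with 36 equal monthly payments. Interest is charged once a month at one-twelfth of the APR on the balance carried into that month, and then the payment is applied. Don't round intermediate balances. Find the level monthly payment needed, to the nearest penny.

Monthly rate r = 15.8%/12 = 1.31667% = 0.0131667.
Level-payment amortization: P = B₀·r / (1 − (1+r)^(−n)) = 5877.55·0.0131667 / (1 − 1.01317^(−36)).
Denominator 1 − (1+r)^(−36) = 0.375564117.
P = 77.3877 / 0.375564117 ≈ 206.06.

£206.06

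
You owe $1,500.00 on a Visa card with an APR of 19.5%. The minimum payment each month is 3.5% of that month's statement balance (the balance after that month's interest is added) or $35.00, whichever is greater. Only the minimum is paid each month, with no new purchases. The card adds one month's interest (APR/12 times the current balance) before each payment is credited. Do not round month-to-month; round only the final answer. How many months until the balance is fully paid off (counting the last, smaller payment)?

60 months

Monthly rate r = 19.5%/12 = 1.625% = 0.01625.
While 3.5% of the post-interest balance exceeds $35.00, each month B ← (B·(1+r))·(1 − 0.035), i.e. B shrinks by the factor (1+r)·0.965 = 0.98068.
This holds for months 1–22. Entering month 23 the balance is $976.57; 3.5% of the post-interest balance is now below $35.00, so the flat $35.00 minimum applies from here.
From month 23 a fixed $35.00 at rate r clears $976.57 in 38 more payments. Total: 22 + 38 = 60 months.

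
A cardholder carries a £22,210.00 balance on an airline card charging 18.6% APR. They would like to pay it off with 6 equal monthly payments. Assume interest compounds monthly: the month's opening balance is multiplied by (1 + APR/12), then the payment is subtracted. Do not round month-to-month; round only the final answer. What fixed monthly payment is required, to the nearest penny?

Monthly rate r = 18.6%/12 = 1.55% = 0.0155.
Level-payment amortization: P = B₀·r / (1 − (1+r)^(−n)) = 22210.00·0.0155 / (1 − 1.0155^(−6)).
Denominator 1 − (1+r)^(−6) = 0.0881562335.
P = 344.255 / 0.0881562335 ≈ 3905.06.

£3,905.06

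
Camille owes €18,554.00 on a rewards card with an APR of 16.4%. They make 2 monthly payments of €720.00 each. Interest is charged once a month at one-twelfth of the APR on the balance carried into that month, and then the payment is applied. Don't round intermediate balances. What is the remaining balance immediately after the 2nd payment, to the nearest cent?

€17,614.77

Monthly rate r = 16.4%/12 = 1.36667% = 0.0136667.
Each month: B ← B·(1+r) − €720.00.
Month 1: interest €253.57; balance after payment €18,087.57.
Month 2: interest €247.20; balance after payment €17,614.77.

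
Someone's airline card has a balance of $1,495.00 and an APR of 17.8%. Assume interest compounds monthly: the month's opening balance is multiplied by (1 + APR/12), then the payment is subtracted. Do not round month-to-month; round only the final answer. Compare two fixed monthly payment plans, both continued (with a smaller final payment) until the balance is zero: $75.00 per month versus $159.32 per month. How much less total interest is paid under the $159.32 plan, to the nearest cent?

Monthly rate r = 17.8%/12 = 1.48333% = 0.0148333.
At $75.00/mo: n = ⌈−ln(1 − rB₀/P)/ln(1+r)⌉ = 24 payments (last $60.49); total interest = total paid − $1,495.00 = $290.49.
At $159.32/mo: 11 payments (last $28.72); total interest $126.92.
Interest saved = $290.49 − $126.92 = $163.57.

$163.57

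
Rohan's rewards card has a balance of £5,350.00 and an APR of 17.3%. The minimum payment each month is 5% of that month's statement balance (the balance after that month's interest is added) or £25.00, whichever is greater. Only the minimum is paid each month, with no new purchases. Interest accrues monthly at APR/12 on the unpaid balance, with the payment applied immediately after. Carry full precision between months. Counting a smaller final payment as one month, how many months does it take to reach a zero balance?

Monthly rate r = 17.3%/12 = 1.44167% = 0.0144167.
While 5% of the post-interest balance exceeds £25.00, each month B ← (B·(1+r))·(1 − 0.05), i.e. B shrinks by the factor (1+r)·0.95 = 0.9637.
This holds for months 1–65. Entering month 66 the balance is £483.56; 5% of the post-interest balance is now below £25.00, so the flat £25.00 minimum applies from here.
From month 66 a fixed £25.00 at rate r clears £483.56 in 23 more payments. Total: 65 + 23 = 88 months.

88 months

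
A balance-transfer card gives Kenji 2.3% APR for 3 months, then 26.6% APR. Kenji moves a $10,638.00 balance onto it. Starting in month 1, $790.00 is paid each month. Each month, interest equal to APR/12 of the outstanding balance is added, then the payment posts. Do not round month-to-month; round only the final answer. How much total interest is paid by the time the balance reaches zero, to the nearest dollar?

Promo months 1–3 at r₀ = 2.3%/12 = 0.00191667; months 4+ at r₁ = 26.6%/12 = 0.0221667.
After month 3: iterate B ← B·(1+r₀) − $790.00 for 3 months → $8,324.74.
Then at r₁ with $790.00/mo: n₂ = −ln(1 − r₁·B/P)/ln(1+r₁) ≈ 12.13 → 13 more payments.
Total paid = 15·$790.00 + $106.80 = $11,956.80; interest = $11,956.80 − $10,638.00 = $1,318.80.

$1,319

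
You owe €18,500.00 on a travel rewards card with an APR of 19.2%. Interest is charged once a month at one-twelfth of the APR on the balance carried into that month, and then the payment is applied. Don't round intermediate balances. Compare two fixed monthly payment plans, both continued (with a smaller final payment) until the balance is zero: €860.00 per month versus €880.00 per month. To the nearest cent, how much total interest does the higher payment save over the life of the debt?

€126.48

Monthly rate r = 19.2%/12 = 1.6% = 0.016.
At €860.00/mo: n = ⌈−ln(1 − rB₀/P)/ln(1+r)⌉ = 27 payments (last €498.54); total interest = total paid − €18,500.00 = €4,358.54.
At €880.00/mo: 26 payments (last €732.06); total interest €4,232.06.
Interest saved = €4,358.54 − €4,232.06 = €126.48.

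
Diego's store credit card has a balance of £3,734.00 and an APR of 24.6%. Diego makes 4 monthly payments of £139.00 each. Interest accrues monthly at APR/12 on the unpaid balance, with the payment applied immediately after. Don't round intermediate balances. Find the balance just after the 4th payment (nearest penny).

Monthly rate r = 24.6%/12 = 2.05% = 0.0205.
Each month: B ← B·(1+r) − £139.00.
Month 1: interest £76.55; balance after payment £3,671.55.
Month 2: interest £75.27; balance after payment £3,607.81.
Month 3: interest £73.96; balance after payment £3,542.77.
Month 4: interest £72.63; balance after payment £3,476.40.

£3,476.40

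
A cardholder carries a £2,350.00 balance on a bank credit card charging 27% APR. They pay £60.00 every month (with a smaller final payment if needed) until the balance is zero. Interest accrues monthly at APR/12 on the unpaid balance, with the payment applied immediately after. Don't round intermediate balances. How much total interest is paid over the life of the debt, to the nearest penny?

£3,395.77

Monthly rate r = 27%/12 = 2.25% = 0.0225.
Payoff takes n = ⌈−ln(1 − rB₀/P)/ln(1+r)⌉ = ⌈95.761⌉ = 96 payments; the last is £45.77.
Total paid = 95·£60.00 + £45.77 = £5,745.77.
Total interest = total paid − principal = £5,745.77 − £2,350.00 = £3,395.77.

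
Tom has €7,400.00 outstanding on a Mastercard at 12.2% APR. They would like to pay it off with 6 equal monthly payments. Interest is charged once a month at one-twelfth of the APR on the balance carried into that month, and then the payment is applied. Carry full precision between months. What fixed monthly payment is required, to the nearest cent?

Monthly rate r = 12.2%/12 = 1.01667% = 0.0101667.
Level-payment amortization: P = B₀·r / (1 − (1+r)^(−n)) = 7400.00·0.0101667 / (1 − 1.01017^(−6)).
Denominator 1 − (1+r)^(−6) = 0.0588869443.
P = 75.2333 / 0.0588869443 ≈ 1277.59.

€1,277.59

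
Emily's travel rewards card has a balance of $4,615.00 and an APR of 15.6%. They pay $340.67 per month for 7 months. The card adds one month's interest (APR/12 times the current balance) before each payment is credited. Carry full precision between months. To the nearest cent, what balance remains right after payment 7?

Monthly rate r = 15.6%/12 = 1.3% = 0.013.
Each month: B ← B·(1+r) − $340.67.
Month 1: interest $59.99; balance after payment $4,334.32.
Month 2: interest $56.35; balance after payment $4,050.00.
Month 3: interest $52.65; balance after payment $3,761.98.
Month 4: interest $48.91; balance after payment $3,470.22.
Month 5: interest $45.11; balance after payment $3,174.66.
Month 6: interest $41.27; balance after payment $2,875.26.
Month 7: interest $37.38; balance after payment $2,571.97.

$2,571.97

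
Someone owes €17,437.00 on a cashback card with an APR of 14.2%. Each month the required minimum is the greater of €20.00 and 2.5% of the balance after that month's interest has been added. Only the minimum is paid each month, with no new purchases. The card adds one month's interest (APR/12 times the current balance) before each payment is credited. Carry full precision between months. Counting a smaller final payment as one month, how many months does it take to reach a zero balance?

282 months

Monthly rate r = 14.2%/12 = 1.18333% = 0.0118333.
While 2.5% of the post-interest balance exceeds €20.00, each month B ← (B·(1+r))·(1 − 0.025), i.e. B shrinks by the factor (1+r)·0.975 = 0.98654.
This holds for months 1–229. Entering month 230 the balance is €782.50; 2.5% of the post-interest balance is now below €20.00, so the flat €20.00 minimum applies from here.
From month 230 a fixed €20.00 at rate r clears €782.50 in 53 more payments. Total: 229 + 53 = 282 months.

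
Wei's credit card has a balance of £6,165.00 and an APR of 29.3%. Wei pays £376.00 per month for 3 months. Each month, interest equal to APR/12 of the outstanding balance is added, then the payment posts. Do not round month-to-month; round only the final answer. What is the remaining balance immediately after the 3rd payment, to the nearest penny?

£5,471.94

Monthly rate r = 29.3%/12 = 2.44167% = 0.0244167.
Each month: B ← B·(1+r) − £376.00.
Month 1: interest £150.53; balance after payment £5,939.53.
Month 2: interest £145.02; balance after payment £5,708.55.
Month 3: interest £139.38; balance after payment £5,471.94.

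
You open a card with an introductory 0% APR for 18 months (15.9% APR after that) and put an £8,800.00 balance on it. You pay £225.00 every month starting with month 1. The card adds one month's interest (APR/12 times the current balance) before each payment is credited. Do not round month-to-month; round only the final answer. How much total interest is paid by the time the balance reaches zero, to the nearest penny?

Promo months 1–18 at r₀ = 0%/12 = 0; months 19+ at r₁ = 15.9%/12 = 0.01325.
After month 18 (no interest yet): B = £8,800.00 − 18·£225.00 = £4,750.00.
Then at r₁ with £225.00/mo: n₂ = −ln(1 − r₁·B/P)/ln(1+r₁) ≈ 24.93 → 25 more payments.
Total paid = 42·£225.00 + £208.75 = £9,658.75; interest = £9,658.75 − £8,800.00 = £858.75.

£858.75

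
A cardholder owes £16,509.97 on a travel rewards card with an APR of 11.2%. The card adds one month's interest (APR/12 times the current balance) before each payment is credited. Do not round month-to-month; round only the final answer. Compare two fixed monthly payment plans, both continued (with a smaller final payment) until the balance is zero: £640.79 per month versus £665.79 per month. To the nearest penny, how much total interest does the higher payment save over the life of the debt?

Monthly rate r = 11.2%/12 = 0.933333% = 0.00933333.
At £640.79/mo: n = ⌈−ln(1 − rB₀/P)/ln(1+r)⌉ = 30 payments (last £390.34); total interest = total paid − £16,509.97 = £2,463.28.
At £665.79/mo: 29 payments (last £224.32); total interest £2,356.47.
Interest saved = £2,463.28 − £2,356.47 = £106.81.

£106.81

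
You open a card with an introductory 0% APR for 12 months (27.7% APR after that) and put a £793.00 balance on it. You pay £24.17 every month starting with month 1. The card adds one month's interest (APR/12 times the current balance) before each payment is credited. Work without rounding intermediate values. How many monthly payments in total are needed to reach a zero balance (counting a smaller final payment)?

41 months

Promo months 1–12 at r₀ = 0%/12 = 0; months 13+ at r₁ = 27.7%/12 = 0.0230833.
After month 12 (no interest yet): B = £793.00 − 12·£24.17 = £502.96.
Then at r₁ with £24.17/mo: n₂ = −ln(1 − r₁·B/P)/ln(1+r₁) ≈ 28.68 → 29 more payments.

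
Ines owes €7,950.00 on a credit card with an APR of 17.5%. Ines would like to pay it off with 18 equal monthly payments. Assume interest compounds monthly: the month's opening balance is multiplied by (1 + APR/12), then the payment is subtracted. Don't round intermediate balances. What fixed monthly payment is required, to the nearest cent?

€505.36

Monthly rate r = 17.5%/12 = 1.45833% = 0.0145833.
Level-payment amortization: P = B₀·r / (1 − (1+r)^(−n)) = 7950.00·0.0145833 / (1 − 1.01458^(−18)).
Denominator 1 − (1+r)^(−18) = 0.229414255.
P = 115.938 / 0.229414255 ≈ 505.36.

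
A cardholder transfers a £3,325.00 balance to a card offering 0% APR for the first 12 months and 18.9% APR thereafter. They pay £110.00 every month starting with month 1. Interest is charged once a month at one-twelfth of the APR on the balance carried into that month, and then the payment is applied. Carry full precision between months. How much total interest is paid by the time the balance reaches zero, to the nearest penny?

Promo months 1–12 at r₀ = 0%/12 = 0; months 13+ at r₁ = 18.9%/12 = 0.01575.
After month 12 (no interest yet): B = £3,325.00 − 12·£110.00 = £2,005.00.
Then at r₁ with £110.00/mo: n₂ = −ln(1 − r₁·B/P)/ln(1+r₁) ≈ 21.65 → 22 more payments.
Total paid = 33·£110.00 + £72.08 = £3,702.08; interest = £3,702.08 − £3,325.00 = £377.08.

£377.08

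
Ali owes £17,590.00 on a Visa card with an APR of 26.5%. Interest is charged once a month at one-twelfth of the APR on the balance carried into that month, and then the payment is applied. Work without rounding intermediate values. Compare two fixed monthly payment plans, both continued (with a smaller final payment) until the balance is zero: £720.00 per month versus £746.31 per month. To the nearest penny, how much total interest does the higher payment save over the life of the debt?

Monthly rate r = 26.5%/12 = 2.20833% = 0.0220833.
At £720.00/mo: n = ⌈−ln(1 − rB₀/P)/ln(1+r)⌉ = 36 payments (last £363.04); total interest = total paid − £17,590.00 = £7,973.04.
At £746.31/mo: 34 payments (last £485.92); total interest £7,524.15.
Interest saved = £7,973.04 − £7,524.15 = £448.89.

£448.89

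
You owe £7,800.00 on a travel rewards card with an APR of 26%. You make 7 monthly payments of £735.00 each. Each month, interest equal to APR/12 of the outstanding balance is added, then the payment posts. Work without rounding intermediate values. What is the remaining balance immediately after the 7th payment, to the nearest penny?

Monthly rate r = 26%/12 = 2.16667% = 0.0216667.
Each month: B ← B·(1+r) − £735.00.
Month 1: interest £169.00; balance after payment £7,234.00.
Month 2: interest £156.74; balance after payment £6,655.74.
Month 3: interest £144.21; balance after payment £6,064.94.
Month 4: interest £131.41; balance after payment £5,461.35.
Month 5: interest £118.33; balance after payment £4,844.68.
Month 6: interest £104.97; balance after payment £4,214.65.
Month 7: interest £91.32; balance after payment £3,570.97.

£3,570.97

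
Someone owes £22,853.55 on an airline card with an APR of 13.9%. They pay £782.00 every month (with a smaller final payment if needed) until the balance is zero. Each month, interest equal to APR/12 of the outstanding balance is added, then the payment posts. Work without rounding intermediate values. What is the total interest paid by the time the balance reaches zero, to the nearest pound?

Monthly rate r = 13.9%/12 = 1.15833% = 0.0115833.
Payoff takes n = ⌈−ln(1 − rB₀/P)/ln(1+r)⌉ = ⌈35.884⌉ = 36 payments; the last is £691.99.
Total paid = 35·£782.00 + £691.99 = £28,061.99.
Total interest = total paid − principal = £28,061.99 − £22,853.55 = £5,208.44.

£5,208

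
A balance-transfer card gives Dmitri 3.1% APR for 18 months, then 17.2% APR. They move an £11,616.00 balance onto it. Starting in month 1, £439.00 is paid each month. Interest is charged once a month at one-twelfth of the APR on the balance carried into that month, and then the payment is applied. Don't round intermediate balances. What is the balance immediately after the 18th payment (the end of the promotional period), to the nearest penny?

£4,090.24

Promo months 1–18 at r₀ = 3.1%/12 = 0.00258333; months 19+ at r₁ = 17.2%/12 = 0.0143333.
After month 18: iterate B ← B·(1+r₀) − £439.00 for 18 months → £4,090.24.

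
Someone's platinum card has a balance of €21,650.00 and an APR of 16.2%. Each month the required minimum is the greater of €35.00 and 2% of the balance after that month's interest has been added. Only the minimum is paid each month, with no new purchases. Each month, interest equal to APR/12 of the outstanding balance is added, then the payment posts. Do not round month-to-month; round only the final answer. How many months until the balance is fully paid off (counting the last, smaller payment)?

Monthly rate r = 16.2%/12 = 1.35% = 0.0135.
While 2% of the post-interest balance exceeds €35.00, each month B ← (B·(1+r))·(1 − 0.02), i.e. B shrinks by the factor (1+r)·0.98 = 0.99323.
This holds for months 1–373. Entering month 374 the balance is €1,718.08; 2% of the post-interest balance is now below €35.00, so the flat €35.00 minimum applies from here.
From month 374 a fixed €35.00 at rate r clears €1,718.08 in 82 more payments. Total: 373 + 82 = 455 months.

455 months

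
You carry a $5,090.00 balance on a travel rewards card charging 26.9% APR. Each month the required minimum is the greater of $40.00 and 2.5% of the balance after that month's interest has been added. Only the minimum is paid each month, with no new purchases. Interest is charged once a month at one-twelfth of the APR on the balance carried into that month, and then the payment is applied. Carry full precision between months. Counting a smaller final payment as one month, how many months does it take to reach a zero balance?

470 months

Monthly rate r = 26.9%/12 = 2.24167% = 0.0224167.
While 2.5% of the post-interest balance exceeds $40.00, each month B ← (B·(1+r))·(1 − 0.025), i.e. B shrinks by the factor (1+r)·0.975 = 0.99686.
This holds for months 1–375. Entering month 376 the balance is $1,562.86; 2.5% of the post-interest balance is now below $40.00, so the flat $40.00 minimum applies from here.
From month 376 a fixed $40.00 at rate r clears $1,562.86 in 95 more payments. Total: 375 + 95 = 470 months.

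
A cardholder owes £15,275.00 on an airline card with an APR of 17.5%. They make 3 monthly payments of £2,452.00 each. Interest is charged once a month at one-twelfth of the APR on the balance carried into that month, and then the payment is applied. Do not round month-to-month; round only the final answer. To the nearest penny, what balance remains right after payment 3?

£8,489.28

Monthly rate r = 17.5%/12 = 1.45833% = 0.0145833.
Each month: B ← B·(1+r) − £2,452.00.
Month 1: interest £222.76; balance after payment £13,045.76.
Month 2: interest £190.25; balance after payment £10,784.01.
Month 3: interest £157.27; balance after payment £8,489.28.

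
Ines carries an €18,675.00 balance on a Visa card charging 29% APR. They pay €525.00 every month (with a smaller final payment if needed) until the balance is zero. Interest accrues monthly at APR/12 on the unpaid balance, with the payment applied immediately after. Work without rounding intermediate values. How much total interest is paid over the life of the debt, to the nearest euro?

€24,496

Monthly rate r = 29%/12 = 2.41667% = 0.0241667.
Payoff takes n = ⌈−ln(1 − rB₀/P)/ln(1+r)⌉ = ⌈82.229⌉ = 83 payments; the last is €121.25.
Total paid = 82·€525.00 + €121.25 = €43,171.25.
Total interest = total paid − principal = €43,171.25 − €18,675.00 = €24,496.25.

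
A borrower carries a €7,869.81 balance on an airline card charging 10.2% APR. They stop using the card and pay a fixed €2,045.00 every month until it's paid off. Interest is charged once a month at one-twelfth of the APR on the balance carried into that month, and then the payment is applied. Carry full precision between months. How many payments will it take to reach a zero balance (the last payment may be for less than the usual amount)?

4 payments

Monthly rate r = 10.2%/12 = 0.85% = 0.0085.
Recurrence: B ← B·(1+r) − €2,045.00.
Month 1: interest €66.89; balance after payment €5,891.70.
Month 2: interest €50.08; balance after payment €3,896.78.
Month 3: interest €33.12; balance after payment €1,884.91.
Month 4: interest €16.02; balance after payment €0.00.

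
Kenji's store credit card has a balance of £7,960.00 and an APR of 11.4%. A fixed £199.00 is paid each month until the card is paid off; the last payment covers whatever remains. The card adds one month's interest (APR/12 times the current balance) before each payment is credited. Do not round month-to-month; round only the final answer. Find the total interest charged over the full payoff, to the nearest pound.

£2,101

Monthly rate r = 11.4%/12 = 0.95% = 0.0095.
Payoff takes n = ⌈−ln(1 − rB₀/P)/ln(1+r)⌉ = ⌈50.558⌉ = 51 payments; the last is £111.31.
Total paid = 50·£199.00 + £111.31 = £10,061.31.
Total interest = total paid − principal = £10,061.31 − £7,960.00 = £2,101.31.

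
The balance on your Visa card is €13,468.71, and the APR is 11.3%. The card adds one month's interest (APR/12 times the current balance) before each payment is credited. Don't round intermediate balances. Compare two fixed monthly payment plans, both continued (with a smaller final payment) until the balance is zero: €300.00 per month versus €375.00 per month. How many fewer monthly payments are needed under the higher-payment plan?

Monthly rate r = 11.3%/12 = 0.941667% = 0.00941667.
At €300.00/mo: n = ⌈−ln(1 − rB₀/P)/ln(1+r)⌉ = 59 payments (last €189.16); total interest = total paid − €13,468.71 = €4,120.45.
At €375.00/mo: 45 payments (last €16.83); total interest €3,048.12.
Payments saved = 59 − 45 = 14.

14 fewer payments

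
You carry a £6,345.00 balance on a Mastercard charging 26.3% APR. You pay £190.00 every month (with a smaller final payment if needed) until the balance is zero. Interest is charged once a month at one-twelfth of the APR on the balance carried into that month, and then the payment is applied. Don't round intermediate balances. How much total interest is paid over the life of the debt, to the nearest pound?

Monthly rate r = 26.3%/12 = 2.19167% = 0.0219167.
Payoff takes n = ⌈−ln(1 − rB₀/P)/ln(1+r)⌉ = ⌈60.720⌉ = 61 payments; the last is £137.16.
Total paid = 60·£190.00 + £137.16 = £11,537.16.
Total interest = total paid − principal = £11,537.16 − £6,345.00 = £5,192.16.

£5,192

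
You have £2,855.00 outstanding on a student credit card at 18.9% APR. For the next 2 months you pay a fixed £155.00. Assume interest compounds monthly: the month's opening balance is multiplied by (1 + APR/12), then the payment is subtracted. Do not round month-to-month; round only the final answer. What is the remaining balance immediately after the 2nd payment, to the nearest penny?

£2,633.20

Monthly rate r = 18.9%/12 = 1.575% = 0.01575.
Each month: B ← B·(1+r) − £155.00.
Month 1: interest £44.97; balance after payment £2,744.97.
Month 2: interest £43.23; balance after payment £2,633.20.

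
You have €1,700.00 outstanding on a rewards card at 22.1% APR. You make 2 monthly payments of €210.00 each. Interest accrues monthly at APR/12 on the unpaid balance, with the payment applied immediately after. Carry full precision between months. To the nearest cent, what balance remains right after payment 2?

€1,339.33

Monthly rate r = 22.1%/12 = 1.84167% = 0.0184167.
Each month: B ← B·(1+r) − €210.00.
Month 1: interest €31.31; balance after payment €1,521.31.
Month 2: interest €28.02; balance after payment €1,339.33.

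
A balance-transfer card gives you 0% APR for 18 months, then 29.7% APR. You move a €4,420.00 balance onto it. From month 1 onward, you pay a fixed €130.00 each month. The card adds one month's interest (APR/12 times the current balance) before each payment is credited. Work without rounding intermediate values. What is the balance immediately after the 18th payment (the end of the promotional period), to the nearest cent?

€2,080.00

Promo months 1–18 at r₀ = 0%/12 = 0; months 19+ at r₁ = 29.7%/12 = 0.02475.
After month 18 (no interest yet): B = €4,420.00 − 18·€130.00 = €2,080.00.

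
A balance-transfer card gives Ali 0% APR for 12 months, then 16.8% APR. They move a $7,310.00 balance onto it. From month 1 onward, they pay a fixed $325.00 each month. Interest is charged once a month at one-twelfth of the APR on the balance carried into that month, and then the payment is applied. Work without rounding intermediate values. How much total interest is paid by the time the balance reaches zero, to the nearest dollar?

Promo months 1–12 at r₀ = 0%/12 = 0; months 13+ at r₁ = 16.8%/12 = 0.014.
After month 12 (no interest yet): B = $7,310.00 − 12·$325.00 = $3,410.00.
Then at r₁ with $325.00/mo: n₂ = −ln(1 − r₁·B/P)/ln(1+r₁) ≈ 11.43 → 12 more payments.
Total paid = 23·$325.00 + $139.35 = $7,614.35; interest = $7,614.35 − $7,310.00 = $304.35.

$304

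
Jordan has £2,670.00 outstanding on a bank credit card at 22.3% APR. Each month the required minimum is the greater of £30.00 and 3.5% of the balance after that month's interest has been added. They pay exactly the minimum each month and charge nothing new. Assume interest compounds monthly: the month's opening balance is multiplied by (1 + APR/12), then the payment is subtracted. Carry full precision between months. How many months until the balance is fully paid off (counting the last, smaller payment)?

108 months

Monthly rate r = 22.3%/12 = 1.85833% = 0.0185833.
While 3.5% of the post-interest balance exceeds £30.00, each month B ← (B·(1+r))·(1 − 0.035), i.e. B shrinks by the factor (1+r)·0.965 = 0.98293.
This holds for months 1–68. Entering month 69 the balance is £828.20; 3.5% of the post-interest balance is now below £30.00, so the flat £30.00 minimum applies from here.
From month 69 a fixed £30.00 at rate r clears £828.20 in 40 more payments. Total: 68 + 40 = 108 months.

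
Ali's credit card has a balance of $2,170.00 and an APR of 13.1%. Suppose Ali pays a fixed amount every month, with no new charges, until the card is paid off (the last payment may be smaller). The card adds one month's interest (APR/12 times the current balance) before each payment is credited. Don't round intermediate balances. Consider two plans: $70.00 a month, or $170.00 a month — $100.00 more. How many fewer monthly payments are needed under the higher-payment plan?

Monthly rate r = 13.1%/12 = 1.09167% = 0.0109167.
At $70.00/mo: n = ⌈−ln(1 − rB₀/P)/ln(1+r)⌉ = 39 payments (last $3.46); total interest = total paid − $2,170.00 = $493.46.
At $170.00/mo: 14 payments (last $139.76); total interest $179.76.
Payments saved = 39 − 14 = 25.

25 fewer payments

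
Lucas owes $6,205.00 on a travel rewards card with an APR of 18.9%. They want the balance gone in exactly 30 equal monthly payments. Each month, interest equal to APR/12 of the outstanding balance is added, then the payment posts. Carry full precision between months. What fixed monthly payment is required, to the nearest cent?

$261.13

Monthly rate r = 18.9%/12 = 1.575% = 0.01575.
Level-payment amortization: P = B₀·r / (1 − (1+r)^(−n)) = 6205.00·0.01575 / (1 − 1.01575^(−30)).
Denominator 1 − (1+r)^(−30) = 0.37425834.
P = 97.7288 / 0.37425834 ≈ 261.13.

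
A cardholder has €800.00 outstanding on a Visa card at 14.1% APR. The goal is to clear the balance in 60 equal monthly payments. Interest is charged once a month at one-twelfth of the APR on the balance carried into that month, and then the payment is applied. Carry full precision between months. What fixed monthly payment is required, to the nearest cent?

Monthly rate r = 14.1%/12 = 1.175% = 0.01175.
Level-payment amortization: P = B₀·r / (1 − (1+r)^(−n)) = 800.00·0.01175 / (1 − 1.01175^(−60)).
Denominator 1 − (1+r)^(−60) = 0.503856603.
P = 9.4 / 0.503856603 ≈ 18.66.

€18.66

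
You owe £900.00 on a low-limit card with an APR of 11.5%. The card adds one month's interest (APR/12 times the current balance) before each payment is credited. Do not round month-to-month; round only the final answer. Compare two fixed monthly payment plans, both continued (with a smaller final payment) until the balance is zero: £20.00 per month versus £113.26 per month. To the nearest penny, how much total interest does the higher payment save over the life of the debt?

Monthly rate r = 11.5%/12 = 0.958333% = 0.00958333.
At £20.00/mo: n = ⌈−ln(1 − rB₀/P)/ln(1+r)⌉ = 60 payments (last £3.35); total interest = total paid − £900.00 = £283.35.
At £113.26/mo: 9 payments (last £34.63); total interest £40.71.
Interest saved = £283.35 − £40.71 = £242.64.

£242.64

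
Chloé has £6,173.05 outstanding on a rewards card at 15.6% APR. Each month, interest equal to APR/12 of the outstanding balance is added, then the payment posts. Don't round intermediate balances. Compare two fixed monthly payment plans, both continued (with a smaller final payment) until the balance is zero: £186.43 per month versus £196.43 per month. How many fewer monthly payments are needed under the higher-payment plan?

Monthly rate r = 15.6%/12 = 1.3% = 0.013.
At £186.43/mo: n = ⌈−ln(1 − rB₀/P)/ln(1+r)⌉ = 44 payments (last £108.82); total interest = total paid − £6,173.05 = £1,952.26.
At £196.43/mo: 41 payments (last £129.76); total interest £1,813.91.
Payments saved = 44 − 41 = 3.

3 fewer payments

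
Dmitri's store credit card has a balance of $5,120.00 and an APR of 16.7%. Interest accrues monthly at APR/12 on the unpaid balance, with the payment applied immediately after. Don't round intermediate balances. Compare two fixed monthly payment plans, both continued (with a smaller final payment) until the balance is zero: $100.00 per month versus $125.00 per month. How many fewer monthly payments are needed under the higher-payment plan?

29 fewer payments

Monthly rate r = 16.7%/12 = 1.39167% = 0.0139167.
At $100.00/mo: n = ⌈−ln(1 − rB₀/P)/ln(1+r)⌉ = 91 payments (last $20.25); total interest = total paid − $5,120.00 = $3,900.25.
At $125.00/mo: 62 payments (last $8.81); total interest $2,513.81.
Payments saved = 91 − 62 = 29.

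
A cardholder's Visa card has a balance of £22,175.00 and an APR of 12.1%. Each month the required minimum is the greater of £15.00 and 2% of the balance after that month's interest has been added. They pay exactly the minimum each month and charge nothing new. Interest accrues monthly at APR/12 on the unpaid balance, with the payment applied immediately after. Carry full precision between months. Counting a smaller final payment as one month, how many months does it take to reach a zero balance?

403 months

Monthly rate r = 12.1%/12 = 1.00833% = 0.0100833.
While 2% of the post-interest balance exceeds £15.00, each month B ← (B·(1+r))·(1 − 0.02), i.e. B shrinks by the factor (1+r)·0.98 = 0.98988.
This holds for months 1–334. Entering month 335 the balance is £742.47; 2% of the post-interest balance is now below £15.00, so the flat £15.00 minimum applies from here.
From month 335 a fixed £15.00 at rate r clears £742.47 in 69 more payments. Total: 334 + 69 = 403 months.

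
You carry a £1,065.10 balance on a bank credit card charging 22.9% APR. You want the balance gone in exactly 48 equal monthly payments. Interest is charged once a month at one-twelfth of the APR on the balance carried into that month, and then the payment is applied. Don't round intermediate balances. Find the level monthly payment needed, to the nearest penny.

Monthly rate r = 22.9%/12 = 1.90833% = 0.0190833.
Level-payment amortization: P = B₀·r / (1 − (1+r)^(−n)) = 1065.10·0.0190833 / (1 − 1.01908^(−48)).
Denominator 1 − (1+r)^(−48) = 0.596415526.
P = 20.3257 / 0.596415526 ≈ 34.08.

£34.08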